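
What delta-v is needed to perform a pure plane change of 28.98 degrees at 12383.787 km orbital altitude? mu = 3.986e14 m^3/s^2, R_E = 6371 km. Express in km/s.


r = 18754.7870 km = 1.8754787e+07 m
V = sqrt(mu/r) = 4610.1237 m/s
di = 28.98 deg = 0.5057964 rad
dV = 2*V*sin(di/2) = 2*4610.1237*sin(0.2528982)
dV = 2307.0076 m/s = 2.3070 km/s

2.3070 km/s


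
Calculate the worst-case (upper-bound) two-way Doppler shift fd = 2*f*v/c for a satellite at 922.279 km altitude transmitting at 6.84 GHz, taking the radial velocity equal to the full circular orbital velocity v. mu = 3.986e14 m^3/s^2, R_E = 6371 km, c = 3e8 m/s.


r = 7.293279e+06 m
v = sqrt(mu/r) = 7392.7707 m/s (worst-case radial velocity)
f = 6.84 GHz = 6.84e+09 Hz
fd = 2*f*v/c = 2*6.84e+09*7392.7707/3.0e+08
fd = 337110.3419 Hz

337110.3419 Hz


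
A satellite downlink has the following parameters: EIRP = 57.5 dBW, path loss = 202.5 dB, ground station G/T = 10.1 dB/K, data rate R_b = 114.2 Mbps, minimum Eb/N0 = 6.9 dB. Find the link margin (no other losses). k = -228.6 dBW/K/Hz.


C/N0 = EIRP - FSPL + G/T - k = 57.5 - 202.5 + 10.1 - (-228.6)
C/N0 = 93.7000 dB-Hz
R_b = 114.2 Mbps = 1.142e+08 bps -> 10*log10(R_b) = 80.5767 dB-Hz
Eb/N0 = C/N0 - 10*log10(R_b) = 93.7000 - 80.5767 = 13.1233 dB
Margin = Eb/N0 - Eb/N0_req = 13.1233 - 6.9 = 6.2233 dB (link closes)

6.2233 dB


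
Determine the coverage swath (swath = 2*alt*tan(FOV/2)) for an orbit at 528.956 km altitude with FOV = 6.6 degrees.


FOV = 6.6 deg = 0.1151917 rad
swath = 2 * alt * tan(FOV/2) = 2 * 528.956 * tan(0.05759587)
swath = 2 * 528.956 * 0.05765964
swath = 60.9988 km

60.9988 km


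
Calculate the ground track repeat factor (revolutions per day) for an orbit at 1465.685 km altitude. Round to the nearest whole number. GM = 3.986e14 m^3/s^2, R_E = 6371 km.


r = 7.836685e+06 m
T = 2*pi*sqrt(r^3/mu) = 6904.1435 s = 115.0691 min
revs/day = 1440 / 115.0691 = 12.5142
Rounded: 13 revolutions per day

13 revolutions per day


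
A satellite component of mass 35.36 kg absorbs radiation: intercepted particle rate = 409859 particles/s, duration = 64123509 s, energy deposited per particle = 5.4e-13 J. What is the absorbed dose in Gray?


Total energy deposited = rate * time * E_per
  = 409859 * 64123509 * 5.4e-13 = 14.1921 J
Dose = E_total / mass = 14.1921 / 35.36
Dose = 0.4013592 Gy

0.4014 Gy


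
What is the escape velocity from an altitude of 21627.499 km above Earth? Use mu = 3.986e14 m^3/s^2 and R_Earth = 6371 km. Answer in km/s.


r = 6371.0 + 21627.499 = 27998.4990 km = 2.7998499e+07 m
v_esc = sqrt(2*mu/r) = sqrt(2*3.986e14 / 2.7998499e+07)
v_esc = 5336.0055 m/s = 5.3360 km/s

5.3360 km/s


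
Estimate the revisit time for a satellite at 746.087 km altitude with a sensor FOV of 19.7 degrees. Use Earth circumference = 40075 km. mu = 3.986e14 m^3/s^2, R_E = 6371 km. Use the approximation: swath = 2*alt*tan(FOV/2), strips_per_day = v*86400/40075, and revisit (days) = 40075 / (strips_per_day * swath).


swath = 2*746.087*tan(0.1719149) = 259.0844 km
v = sqrt(mu/r) = 7483.7196 m/s = 7.4837 km/s
strips/day = v*86400/40075 = 7.4837*86400/40075 = 16.1346
coverage/day = strips * swath = 16.1346 * 259.0844 = 4180.2189 km
revisit = 40075 / 4180.2189 = 9.5868 days

9.5868 days


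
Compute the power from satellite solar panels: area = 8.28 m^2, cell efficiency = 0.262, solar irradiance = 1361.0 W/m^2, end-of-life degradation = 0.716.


P = area * eta * S * degradation
P = 8.28 * 0.262 * 1361.0 * 0.716
P = 2113.9893 W

2113.9893 W


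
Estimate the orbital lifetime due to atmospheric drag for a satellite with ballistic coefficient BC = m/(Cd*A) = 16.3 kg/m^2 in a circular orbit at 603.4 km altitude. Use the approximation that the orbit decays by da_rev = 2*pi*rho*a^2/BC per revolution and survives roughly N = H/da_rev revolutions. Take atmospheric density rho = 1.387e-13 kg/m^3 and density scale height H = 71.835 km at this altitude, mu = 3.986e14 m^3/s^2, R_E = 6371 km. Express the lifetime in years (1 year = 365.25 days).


a = R_E + alt = 6974.4000 km = 6.9744e+06 m
da_rev = 2*pi*rho*a^2/BC = 2*pi*1.387e-13*(6.9744e+06)^2/16.3 = 2.600653 m per revolution
N = H/da_rev = 71835.0000 m / 2.600653 m = 27621.9076 revolutions
P = 2*pi*sqrt(a^3/mu) = 5796.5755 s
lifetime = N*P = 27621.9076 * 5796.5755 = 1.6011247e+08 s = 1853.1536 days
years = 1853.1536 / 365.25 = 5.0737 years

5.0737 years


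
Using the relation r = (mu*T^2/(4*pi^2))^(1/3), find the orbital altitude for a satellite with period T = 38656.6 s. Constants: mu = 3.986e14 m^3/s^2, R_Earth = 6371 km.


T = 38656.6 s
r = (mu*T^2/(4*pi^2))^(1/3) = (3.986e14 * 38656.6^2 / (4*pi^2))^(1/3)
r = 2.4710126e+07 m = 24710.1257 km
alt = r - R_E = 24710.1257 - 6371 = 18339.1257 km

18339.1257 km


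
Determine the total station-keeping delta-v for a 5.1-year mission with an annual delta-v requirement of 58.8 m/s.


dV = rate * years = 58.8 * 5.1
dV = 299.8800 m/s

299.8800 m/s


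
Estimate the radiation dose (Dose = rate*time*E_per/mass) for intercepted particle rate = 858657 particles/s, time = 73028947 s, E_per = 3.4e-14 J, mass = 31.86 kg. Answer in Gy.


Total energy deposited = rate * time * E_per
  = 858657 * 73028947 * 3.4e-14 = 2.1320 J
Dose = E_total / mass = 2.1320 / 31.86
Dose = 0.06691876 Gy

0.0669 Gy


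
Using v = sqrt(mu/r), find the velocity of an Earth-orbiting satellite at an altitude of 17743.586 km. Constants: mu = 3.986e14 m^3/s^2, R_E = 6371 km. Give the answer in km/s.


r = R_E + alt = 6371.0 + 17743.586 = 24114.5860 km = 2.4114586e+07 m
v = sqrt(mu/r) = sqrt(3.986e14 / 2.4114586e+07) = 4065.6383 m/s = 4.0656 km/s

4.0656 km/s


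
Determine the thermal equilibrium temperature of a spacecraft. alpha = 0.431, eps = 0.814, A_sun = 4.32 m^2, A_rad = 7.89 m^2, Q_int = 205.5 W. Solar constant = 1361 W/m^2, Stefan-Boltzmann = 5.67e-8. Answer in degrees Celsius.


Numerator = alpha*S*A_sun + Q_int = 0.431*1361*4.32 + 205.5 = 2739.5731 W
Denominator = eps*sigma*A_rad = 0.814*5.67e-8*7.89 = 3.6415348e-07 W/K^4
T^4 = 7.5231276e+09 K^4
T = 294.5097 K = 21.3597 C

21.3597 degrees Celsius


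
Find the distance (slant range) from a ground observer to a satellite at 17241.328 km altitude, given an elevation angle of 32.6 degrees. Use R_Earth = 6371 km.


h = 17241.328 km, el = 32.6 deg
d = -R_E*sin(el) + sqrt((R_E*sin(el))^2 + 2*R_E*h + h^2)
d = -6371.0000*sin(0.5689773) + sqrt((6371.0000*0.5387708)^2 + 2*6371.0000*17241.328 + 17241.328^2)
d = 19561.7190 km

19561.7190 km


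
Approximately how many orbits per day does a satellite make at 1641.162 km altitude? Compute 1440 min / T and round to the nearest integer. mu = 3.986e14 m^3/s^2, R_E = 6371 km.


r = 8.012162e+06 m
T = 2*pi*sqrt(r^3/mu) = 7137.3304 s = 118.9555 min
revs/day = 1440 / 118.9555 = 12.1054
Rounded: 12 revolutions per day

12 revolutions per day


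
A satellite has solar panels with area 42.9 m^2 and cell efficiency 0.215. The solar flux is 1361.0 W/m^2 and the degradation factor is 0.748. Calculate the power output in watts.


P = area * eta * S * degradation
P = 42.9 * 0.215 * 1361.0 * 0.748
P = 9389.7813 W

9389.7813 W


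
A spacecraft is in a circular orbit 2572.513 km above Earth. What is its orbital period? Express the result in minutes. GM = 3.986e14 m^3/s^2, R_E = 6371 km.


r = 8943.5130 km = 8.943513e+06 m
T = 2*pi*sqrt(r^3/mu) = 2*pi*sqrt(7.1535963e+20 / 3.986e14)
T = 8417.3122 s = 140.2885 min

140.2885 minutes


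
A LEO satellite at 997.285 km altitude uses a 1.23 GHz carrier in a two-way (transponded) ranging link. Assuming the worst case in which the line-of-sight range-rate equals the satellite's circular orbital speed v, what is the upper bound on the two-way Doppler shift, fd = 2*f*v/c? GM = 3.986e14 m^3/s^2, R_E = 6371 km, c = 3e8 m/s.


r = 7.368285e+06 m
v = sqrt(mu/r) = 7355.0468 m/s (worst-case radial velocity)
f = 1.23 GHz = 1.23e+09 Hz
fd = 2*f*v/c = 2*1.23e+09*7355.0468/3.0e+08
fd = 60311.3836 Hz

60311.3836 Hz


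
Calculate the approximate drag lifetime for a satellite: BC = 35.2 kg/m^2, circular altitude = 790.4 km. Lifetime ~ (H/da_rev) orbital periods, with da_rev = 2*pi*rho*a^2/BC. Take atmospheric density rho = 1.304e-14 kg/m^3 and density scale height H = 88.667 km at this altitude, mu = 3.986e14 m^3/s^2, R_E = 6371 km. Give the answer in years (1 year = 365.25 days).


a = R_E + alt = 7161.4000 km = 7.1614e+06 m
da_rev = 2*pi*rho*a^2/BC = 2*pi*1.304e-14*(7.1614e+06)^2/35.2 = 0.119374251 m per revolution
N = H/da_rev = 88667.0000 m / 0.119374251 m = 742764.8690 revolutions
P = 2*pi*sqrt(a^3/mu) = 6031.2609 s
lifetime = N*P = 742764.8690 * 6031.2609 = 4.4798087e+09 s = 51849.6383 days
years = 51849.6383 / 365.25 = 141.9566 years

141.9566 years


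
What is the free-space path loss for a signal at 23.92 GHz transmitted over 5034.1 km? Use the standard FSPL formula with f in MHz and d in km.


f = 23.92 GHz = 23920.0000 MHz
d = 5034.1 km
FSPL = 32.44 + 20*log10(23920.0000) + 20*log10(5034.1)
FSPL = 32.44 + 87.5752 + 74.0384
FSPL = 194.0537 dB

194.0537 dB


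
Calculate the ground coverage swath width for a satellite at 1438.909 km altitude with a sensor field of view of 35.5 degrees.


FOV = 35.5 deg = 0.6195919 rad
swath = 2 * alt * tan(FOV/2) = 2 * 1438.909 * tan(0.3097959)
swath = 2 * 1438.909 * 0.3201025
swath = 921.1968 km

921.1968 km


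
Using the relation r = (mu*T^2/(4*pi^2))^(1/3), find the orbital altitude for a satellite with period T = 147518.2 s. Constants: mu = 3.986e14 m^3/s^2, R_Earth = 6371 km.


T = 147518.2 s
r = (mu*T^2/(4*pi^2))^(1/3) = (3.986e14 * 147518.2^2 / (4*pi^2))^(1/3)
r = 6.0342448e+07 m = 60342.4476 km
alt = r - R_E = 60342.4476 - 6371 = 53971.4476 km

53971.4476 km


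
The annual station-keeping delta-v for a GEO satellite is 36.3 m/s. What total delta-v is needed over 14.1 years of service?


dV = rate * years = 36.3 * 14.1
dV = 511.8300 m/s

511.8300 m/s


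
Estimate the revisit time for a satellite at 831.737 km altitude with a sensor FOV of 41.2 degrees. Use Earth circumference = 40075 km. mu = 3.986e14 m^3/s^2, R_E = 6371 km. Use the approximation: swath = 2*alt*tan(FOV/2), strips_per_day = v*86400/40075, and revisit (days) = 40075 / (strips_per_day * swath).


swath = 2*831.737*tan(0.3595378) = 625.2588 km
v = sqrt(mu/r) = 7439.0910 m/s = 7.4391 km/s
strips/day = v*86400/40075 = 7.4391*86400/40075 = 16.0384
coverage/day = strips * swath = 16.0384 * 625.2588 = 10028.1281 km
revisit = 40075 / 10028.1281 = 3.9963 days

3.9963 days


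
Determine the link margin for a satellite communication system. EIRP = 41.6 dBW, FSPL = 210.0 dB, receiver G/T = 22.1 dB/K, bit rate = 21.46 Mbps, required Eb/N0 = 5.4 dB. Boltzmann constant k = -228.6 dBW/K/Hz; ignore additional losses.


C/N0 = EIRP - FSPL + G/T - k = 41.6 - 210.0 + 22.1 - (-228.6)
C/N0 = 82.3000 dB-Hz
R_b = 21.46 Mbps = 2.146e+07 bps -> 10*log10(R_b) = 73.3163 dB-Hz
Eb/N0 = C/N0 - 10*log10(R_b) = 82.3000 - 73.3163 = 8.9837 dB
Margin = Eb/N0 - Eb/N0_req = 8.9837 - 5.4 = 3.5837 dB (link closes)

3.5837 dB


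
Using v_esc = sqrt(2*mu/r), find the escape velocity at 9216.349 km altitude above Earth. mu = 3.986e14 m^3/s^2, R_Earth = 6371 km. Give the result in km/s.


r = 6371.0 + 9216.349 = 15587.3490 km = 1.5587349e+07 m
v_esc = sqrt(2*mu/r) = sqrt(2*3.986e14 / 1.5587349e+07)
v_esc = 7151.5061 m/s = 7.1515 km/s

7.1515 km/s


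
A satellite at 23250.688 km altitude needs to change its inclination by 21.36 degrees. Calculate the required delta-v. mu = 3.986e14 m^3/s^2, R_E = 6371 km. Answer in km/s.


r = 29621.6880 km = 2.9621688e+07 m
V = sqrt(mu/r) = 3668.2907 m/s
di = 21.36 deg = 0.3728023 rad
dV = 2*V*sin(di/2) = 2*3668.2907*sin(0.1864012)
dV = 1359.6417 m/s = 1.3596 km/s

1.3596 km/s


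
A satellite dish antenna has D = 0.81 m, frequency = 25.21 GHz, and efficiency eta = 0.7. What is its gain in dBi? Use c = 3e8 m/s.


lambda = c/f = 3e8 / 2.521e+10 = 0.01190004 m
G = eta*(pi*D/lambda)^2 = 0.7*(pi*0.81/0.01190004)^2
G = 32008.9188 (linear)
G = 10*log10(32008.9188) = 45.0527 dBi

45.0527 dBi


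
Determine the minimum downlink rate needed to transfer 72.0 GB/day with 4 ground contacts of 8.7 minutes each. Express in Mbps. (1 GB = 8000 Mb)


total contact time = 4 * 8.7 * 60 = 2088.0000 s
data = 72.0 GB = 576000.0000 Mb
rate = 576000.0000 / 2088.0000 = 275.8621 Mbps

275.8621 Mbps


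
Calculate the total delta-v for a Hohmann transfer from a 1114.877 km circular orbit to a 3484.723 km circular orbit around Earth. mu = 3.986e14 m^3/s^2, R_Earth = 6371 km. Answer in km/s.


r1 = 7485.8770 km = 7.485877e+06 m
r2 = 9855.7230 km = 9.855723e+06 m
dv1 = sqrt(mu/r1)*(sqrt(2*r2/(r1+r2)) - 1) = 482.6344 m/s
dv2 = sqrt(mu/r2)*(1 - sqrt(2*r1/(r1+r2))) = 450.4914 m/s
total dv = |dv1| + |dv2| = 482.6344 + 450.4914 = 933.1258 m/s = 0.9331258 km/s

0.9331 km/s


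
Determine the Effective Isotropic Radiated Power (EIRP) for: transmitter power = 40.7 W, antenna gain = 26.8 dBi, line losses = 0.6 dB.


Pt = 40.7 W = 16.0959 dBW
EIRP = Pt_dBW + Gt - losses = 16.0959 + 26.8 - 0.6 = 42.2959 dBW

42.2959 dBW


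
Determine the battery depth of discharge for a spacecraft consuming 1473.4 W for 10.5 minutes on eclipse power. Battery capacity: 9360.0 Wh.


E_used = P * t / 60 = 1473.4 * 10.5 / 60 = 257.8450 Wh
DOD = E_used / E_total * 100 = 257.8450 / 9360.0 * 100
DOD = 2.7548 %

2.7548 %


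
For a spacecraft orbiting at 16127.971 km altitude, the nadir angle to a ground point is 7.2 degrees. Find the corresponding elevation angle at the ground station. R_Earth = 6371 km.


r = R_E + alt = 22498.9710 km
Law of sines in the satellite / Earth-center / ground-point triangle:
  sin(nadir)/R_E = sin(90 + el)/r  =>  cos(el) = (r/R_E)*sin(nadir)
cos(el) = (22498.9710 / 6371.0000) * sin(7.2 deg) = 0.4426101
el = arccos(0.4426101) = 63.7295 deg
(Earth-central angle = 90 - nadir - el = 19.0705 deg)

63.7295 degrees


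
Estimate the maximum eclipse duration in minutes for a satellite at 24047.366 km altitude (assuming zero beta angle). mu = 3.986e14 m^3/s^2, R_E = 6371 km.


r = 30418.3660 km
T = 879.9617 min
Eclipse fraction = arcsin(R_E/r)/pi = arcsin(6371.0000/30418.3660)/pi
= arcsin(0.2094458)/pi = 0.06716599
Eclipse duration = 0.06716599 * 879.9617 = 59.1035 min

59.1035 minutes


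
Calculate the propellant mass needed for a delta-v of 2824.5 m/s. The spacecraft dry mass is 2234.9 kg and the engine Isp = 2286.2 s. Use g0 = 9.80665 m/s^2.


ve = Isp * g0 = 2286.2 * 9.80665 = 22419.963230 m/s
mass ratio = exp(dv/ve) = exp(2824.5/22419.963230) = 1.13426115
m_prop = m_dry * (mr - 1) = 2234.9 * (1.13426115 - 1)
m_prop = 300.0603 kg

300.0603 kg


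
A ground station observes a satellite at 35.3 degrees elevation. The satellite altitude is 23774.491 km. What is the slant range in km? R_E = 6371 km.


h = 23774.491 km, el = 35.3 deg
d = -R_E*sin(el) + sqrt((R_E*sin(el))^2 + 2*R_E*h + h^2)
d = -6371.0000*sin(0.6161012) + sqrt((6371.0000*0.5778576)^2 + 2*6371.0000*23774.491 + 23774.491^2)
d = 26012.1495 km

26012.1495 km


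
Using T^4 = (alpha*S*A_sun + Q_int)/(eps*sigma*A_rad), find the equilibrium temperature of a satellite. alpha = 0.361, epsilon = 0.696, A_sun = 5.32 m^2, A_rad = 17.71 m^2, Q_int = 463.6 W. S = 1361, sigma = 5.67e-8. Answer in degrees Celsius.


Numerator = alpha*S*A_sun + Q_int = 0.361*1361*5.32 + 463.6 = 3077.4277 W
Denominator = eps*sigma*A_rad = 0.696*5.67e-8*17.71 = 6.9889327e-07 W/K^4
T^4 = 4.4032871e+09 K^4
T = 257.5990 K = -15.5510 C

-15.5510 degrees Celsius


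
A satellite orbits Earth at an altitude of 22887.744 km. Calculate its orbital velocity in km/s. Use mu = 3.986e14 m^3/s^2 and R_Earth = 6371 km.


r = R_E + alt = 6371.0 + 22887.744 = 29258.7440 km = 2.9258744e+07 m
v = sqrt(mu/r) = sqrt(3.986e14 / 2.9258744e+07) = 3690.9725 m/s = 3.6910 km/s

3.6910 km/s


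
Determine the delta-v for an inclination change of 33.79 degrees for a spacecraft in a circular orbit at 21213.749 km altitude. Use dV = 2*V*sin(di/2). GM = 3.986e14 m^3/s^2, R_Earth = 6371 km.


r = 27584.7490 km = 2.7584749e+07 m
V = sqrt(mu/r) = 3801.3174 m/s
di = 33.79 deg = 0.5897468 rad
dV = 2*V*sin(di/2) = 2*3801.3174*sin(0.2948734)
dV = 2209.4678 m/s = 2.2095 km/s

2.2095 km/s


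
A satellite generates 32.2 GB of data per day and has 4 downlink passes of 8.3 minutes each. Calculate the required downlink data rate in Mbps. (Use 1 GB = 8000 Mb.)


total contact time = 4 * 8.3 * 60 = 1992.0000 s
data = 32.2 GB = 257600.0000 Mb
rate = 257600.0000 / 1992.0000 = 129.3173 Mbps

129.3173 Mbps


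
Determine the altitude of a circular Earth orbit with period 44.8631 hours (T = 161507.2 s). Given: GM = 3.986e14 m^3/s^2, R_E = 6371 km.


T = 161507.2 s
r = (mu*T^2/(4*pi^2))^(1/3) = (3.986e14 * 161507.2^2 / (4*pi^2))^(1/3)
r = 6.4099372e+07 m = 64099.3725 km
alt = r - R_E = 64099.3725 - 6371 = 57728.3725 km

57728.3725 km


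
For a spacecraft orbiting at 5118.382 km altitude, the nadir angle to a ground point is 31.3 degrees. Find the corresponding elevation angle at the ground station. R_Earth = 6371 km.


r = R_E + alt = 11489.3820 km
Law of sines in the satellite / Earth-center / ground-point triangle:
  sin(nadir)/R_E = sin(90 + el)/r  =>  cos(el) = (r/R_E)*sin(nadir)
cos(el) = (11489.3820 / 6371.0000) * sin(31.3 deg) = 0.9368943
el = arccos(0.9368943) = 20.4636 deg
(Earth-central angle = 90 - nadir - el = 38.2364 deg)

20.4636 degrees


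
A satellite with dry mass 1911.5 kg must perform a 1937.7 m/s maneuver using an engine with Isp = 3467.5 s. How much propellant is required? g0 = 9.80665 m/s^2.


ve = Isp * g0 = 3467.5 * 9.80665 = 34004.558875 m/s
mass ratio = exp(dv/ve) = exp(1937.7/34004.558875) = 1.05863838
m_prop = m_dry * (mr - 1) = 1911.5 * (1.05863838 - 1)
m_prop = 112.0873 kg

112.0873 kg


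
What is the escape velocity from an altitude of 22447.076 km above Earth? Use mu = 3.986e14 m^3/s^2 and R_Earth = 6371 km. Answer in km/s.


r = 6371.0 + 22447.076 = 28818.0760 km = 2.8818076e+07 m
v_esc = sqrt(2*mu/r) = sqrt(2*3.986e14 / 2.8818076e+07)
v_esc = 5259.5811 m/s = 5.2596 km/s

5.2596 km/s


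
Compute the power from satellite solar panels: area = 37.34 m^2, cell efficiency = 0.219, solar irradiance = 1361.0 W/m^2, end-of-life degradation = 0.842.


P = area * eta * S * degradation
P = 37.34 * 0.219 * 1361.0 * 0.842
P = 9371.0584 W

9371.0584 W


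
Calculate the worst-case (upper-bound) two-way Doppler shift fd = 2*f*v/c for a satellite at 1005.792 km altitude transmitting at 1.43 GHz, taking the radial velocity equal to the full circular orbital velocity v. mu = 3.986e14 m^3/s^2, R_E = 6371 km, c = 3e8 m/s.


r = 7.376792e+06 m
v = sqrt(mu/r) = 7350.8046 m/s (worst-case radial velocity)
f = 1.43 GHz = 1.43e+09 Hz
fd = 2*f*v/c = 2*1.43e+09*7350.8046/3.0e+08
fd = 70077.6705 Hz

70077.6705 Hz


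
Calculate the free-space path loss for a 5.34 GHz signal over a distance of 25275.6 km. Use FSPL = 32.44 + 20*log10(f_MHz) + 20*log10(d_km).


f = 5.34 GHz = 5340.0000 MHz
d = 25275.6 km
FSPL = 32.44 + 20*log10(5340.0000) + 20*log10(25275.6)
FSPL = 32.44 + 74.5508 + 88.0540
FSPL = 195.0449 dB

195.0449 dB


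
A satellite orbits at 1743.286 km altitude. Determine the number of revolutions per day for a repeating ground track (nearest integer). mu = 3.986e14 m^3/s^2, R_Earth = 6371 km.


r = 8.114286e+06 m
T = 2*pi*sqrt(r^3/mu) = 7274.2243 s = 121.2371 min
revs/day = 1440 / 121.2371 = 11.8776
Rounded: 12 revolutions per day

12 revolutions per day


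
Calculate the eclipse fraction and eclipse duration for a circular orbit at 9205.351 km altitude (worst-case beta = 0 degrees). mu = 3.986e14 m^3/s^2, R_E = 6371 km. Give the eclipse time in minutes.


r = 15576.3510 km
T = 322.4472 min
Eclipse fraction = arcsin(R_E/r)/pi = arcsin(6371.0000/15576.3510)/pi
= arcsin(0.4090175)/pi = 0.1341285
Eclipse duration = 0.1341285 * 322.4472 = 43.2494 min

43.2494 minutes


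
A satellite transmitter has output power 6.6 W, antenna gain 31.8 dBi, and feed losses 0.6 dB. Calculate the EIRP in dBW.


Pt = 6.6 W = 8.1954 dBW
EIRP = Pt_dBW + Gt - losses = 8.1954 + 31.8 - 0.6 = 39.3954 dBW

39.3954 dBW


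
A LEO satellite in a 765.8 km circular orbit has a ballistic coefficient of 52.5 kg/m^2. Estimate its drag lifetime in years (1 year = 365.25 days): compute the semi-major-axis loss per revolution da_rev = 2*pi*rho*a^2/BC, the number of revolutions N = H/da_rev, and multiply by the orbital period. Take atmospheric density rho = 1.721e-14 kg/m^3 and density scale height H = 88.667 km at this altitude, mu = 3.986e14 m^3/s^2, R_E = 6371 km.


a = R_E + alt = 7136.8000 km = 7.1368e+06 m
da_rev = 2*pi*rho*a^2/BC = 2*pi*1.721e-14*(7.1368e+06)^2/52.5 = 0.104907971 m per revolution
N = H/da_rev = 88667.0000 m / 0.104907971 m = 845188.3976 revolutions
P = 2*pi*sqrt(a^3/mu) = 6000.2108 s
lifetime = N*P = 845188.3976 * 6000.2108 = 5.0713086e+09 s = 58695.7011 days
years = 58695.7011 / 365.25 = 160.7001 years

160.7001 years


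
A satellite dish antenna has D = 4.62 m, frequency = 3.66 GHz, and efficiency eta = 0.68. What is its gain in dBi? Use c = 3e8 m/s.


lambda = c/f = 3e8 / 3.66e+09 = 0.08196721 m
G = eta*(pi*D/lambda)^2 = 0.68*(pi*4.62/0.08196721)^2
G = 21321.2308 (linear)
G = 10*log10(21321.2308) = 43.2881 dBi

43.2881 dBi


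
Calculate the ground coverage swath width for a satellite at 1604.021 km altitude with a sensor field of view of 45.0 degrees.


FOV = 45.0 deg = 0.7853982 rad
swath = 2 * alt * tan(FOV/2) = 2 * 1604.021 * tan(0.3926991)
swath = 2 * 1604.021 * 0.4142136
swath = 1328.8145 km

1328.8145 km


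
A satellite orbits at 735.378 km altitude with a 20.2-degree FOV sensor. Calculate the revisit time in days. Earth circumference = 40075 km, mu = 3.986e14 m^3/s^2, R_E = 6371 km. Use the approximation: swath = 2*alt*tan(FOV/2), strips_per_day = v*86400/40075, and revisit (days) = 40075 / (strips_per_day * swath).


swath = 2*735.378*tan(0.1762783) = 261.9815 km
v = sqrt(mu/r) = 7489.3563 m/s = 7.4894 km/s
strips/day = v*86400/40075 = 7.4894*86400/40075 = 16.1467
coverage/day = strips * swath = 16.1467 * 261.9815 = 4230.1465 km
revisit = 40075 / 4230.1465 = 9.4737 days

9.4737 days


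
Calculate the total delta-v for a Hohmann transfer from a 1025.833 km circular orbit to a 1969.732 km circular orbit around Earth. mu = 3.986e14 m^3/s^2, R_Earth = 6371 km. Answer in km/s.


r1 = 7396.8330 km = 7.396833e+06 m
r2 = 8340.7320 km = 8.340732e+06 m
dv1 = sqrt(mu/r1)*(sqrt(2*r2/(r1+r2)) - 1) = 216.9370 m/s
dv2 = sqrt(mu/r2)*(1 - sqrt(2*r1/(r1+r2))) = 210.5174 m/s
total dv = |dv1| + |dv2| = 216.9370 + 210.5174 = 427.4544 m/s = 0.4274544 km/s

0.4275 km/s


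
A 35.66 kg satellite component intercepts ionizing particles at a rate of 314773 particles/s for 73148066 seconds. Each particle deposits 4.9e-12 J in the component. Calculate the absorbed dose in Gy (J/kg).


Total energy deposited = rate * time * E_per
  = 314773 * 73148066 * 4.9e-12 = 112.8227 J
Dose = E_total / mass = 112.8227 / 35.66
Dose = 3.1638 Gy

3.1638 Gy


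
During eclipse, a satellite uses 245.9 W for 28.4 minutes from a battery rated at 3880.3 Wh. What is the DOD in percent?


E_used = P * t / 60 = 245.9 * 28.4 / 60 = 116.3927 Wh
DOD = E_used / E_total * 100 = 116.3927 / 3880.3 * 100
DOD = 2.9996 %

2.9996 %


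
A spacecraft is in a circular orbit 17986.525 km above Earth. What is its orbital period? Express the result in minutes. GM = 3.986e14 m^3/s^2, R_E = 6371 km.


r = 24357.5250 km = 2.4357525e+07 m
T = 2*pi*sqrt(r^3/mu) = 2*pi*sqrt(1.4451052e+22 / 3.986e14)
T = 37832.1442 s = 630.5357 min

630.5357 minutes


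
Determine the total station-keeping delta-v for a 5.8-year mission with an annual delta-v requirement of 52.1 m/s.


dV = rate * years = 52.1 * 5.8
dV = 302.1800 m/s

302.1800 m/s


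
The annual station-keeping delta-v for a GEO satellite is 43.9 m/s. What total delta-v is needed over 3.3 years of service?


dV = rate * years = 43.9 * 3.3
dV = 144.8700 m/s

144.8700 m/s


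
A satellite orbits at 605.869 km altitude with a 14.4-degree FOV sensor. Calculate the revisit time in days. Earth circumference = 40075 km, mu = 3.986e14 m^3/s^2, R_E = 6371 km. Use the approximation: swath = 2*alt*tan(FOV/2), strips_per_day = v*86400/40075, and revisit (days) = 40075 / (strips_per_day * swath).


swath = 2*605.869*tan(0.1256637) = 153.0781 km
v = sqrt(mu/r) = 7558.5478 m/s = 7.5585 km/s
strips/day = v*86400/40075 = 7.5585*86400/40075 = 16.2959
coverage/day = strips * swath = 16.2959 * 153.0781 = 2494.5468 km
revisit = 40075 / 2494.5468 = 16.0650 days

16.0650 days


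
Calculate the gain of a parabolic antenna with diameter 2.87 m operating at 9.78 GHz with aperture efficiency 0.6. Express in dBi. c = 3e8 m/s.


lambda = c/f = 3e8 / 9.78e+09 = 0.03067485 m
G = eta*(pi*D/lambda)^2 = 0.6*(pi*2.87/0.03067485)^2
G = 51838.2091 (linear)
G = 10*log10(51838.2091) = 47.1465 dBi

47.1465 dBi


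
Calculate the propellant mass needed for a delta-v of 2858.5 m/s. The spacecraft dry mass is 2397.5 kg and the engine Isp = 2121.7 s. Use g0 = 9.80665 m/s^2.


ve = Isp * g0 = 2121.7 * 9.80665 = 20806.769305 m/s
mass ratio = exp(dv/ve) = exp(2858.5/20806.769305) = 1.14726767
m_prop = m_dry * (mr - 1) = 2397.5 * (1.14726767 - 1)
m_prop = 353.0742 kg

353.0742 kg


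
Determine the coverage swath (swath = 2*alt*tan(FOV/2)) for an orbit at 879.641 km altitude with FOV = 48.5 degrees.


FOV = 48.5 deg = 0.8464847 rad
swath = 2 * alt * tan(FOV/2) = 2 * 879.641 * tan(0.4232423)
swath = 2 * 879.641 * 0.4504672
swath = 792.4988 km

792.4988 km


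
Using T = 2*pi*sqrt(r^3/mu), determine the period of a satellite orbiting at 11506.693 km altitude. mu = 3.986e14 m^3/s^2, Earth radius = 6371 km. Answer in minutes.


r = 17877.6930 km = 1.7877693e+07 m
T = 2*pi*sqrt(r^3/mu) = 2*pi*sqrt(5.7139236e+21 / 3.986e14)
T = 23789.1231 s = 396.4854 min

396.4854 minutes


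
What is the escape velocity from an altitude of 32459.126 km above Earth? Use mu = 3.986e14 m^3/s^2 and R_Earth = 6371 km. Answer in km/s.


r = 6371.0 + 32459.126 = 38830.1260 km = 3.8830126e+07 m
v_esc = sqrt(2*mu/r) = sqrt(2*3.986e14 / 3.8830126e+07)
v_esc = 4531.0541 m/s = 4.5311 km/s

4.5311 km/s


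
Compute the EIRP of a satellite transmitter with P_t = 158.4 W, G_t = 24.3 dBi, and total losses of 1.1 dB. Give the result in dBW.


Pt = 158.4 W = 21.9976 dBW
EIRP = Pt_dBW + Gt - losses = 21.9976 + 24.3 - 1.1 = 45.1976 dBW

45.1976 dBW


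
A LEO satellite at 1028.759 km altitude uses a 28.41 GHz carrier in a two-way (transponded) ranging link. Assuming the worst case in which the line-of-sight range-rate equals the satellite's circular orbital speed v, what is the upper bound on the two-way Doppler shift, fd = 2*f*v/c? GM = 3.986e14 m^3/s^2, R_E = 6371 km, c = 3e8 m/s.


r = 7.399759e+06 m
v = sqrt(mu/r) = 7339.3882 m/s (worst-case radial velocity)
f = 28.41 GHz = 2.841e+10 Hz
fd = 2*f*v/c = 2*2.841e+10*7339.3882/3.0e+08
fd = 1.3900801e+06 Hz

1.3901e+06 Hz


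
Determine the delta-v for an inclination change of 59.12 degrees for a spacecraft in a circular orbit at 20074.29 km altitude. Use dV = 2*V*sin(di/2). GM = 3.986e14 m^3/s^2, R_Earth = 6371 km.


r = 26445.2900 km = 2.644529e+07 m
V = sqrt(mu/r) = 3882.3482 m/s
di = 59.12 deg = 1.0318 rad
dV = 2*V*sin(di/2) = 2*3882.3482*sin(0.5159193)
dV = 3830.5943 m/s = 3.8306 km/s

3.8306 km/s


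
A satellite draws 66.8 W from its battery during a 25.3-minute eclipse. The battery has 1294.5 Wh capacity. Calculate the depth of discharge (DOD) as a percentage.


E_used = P * t / 60 = 66.8 * 25.3 / 60 = 28.1673 Wh
DOD = E_used / E_total * 100 = 28.1673 / 1294.5 * 100
DOD = 2.1759 %

2.1759 %


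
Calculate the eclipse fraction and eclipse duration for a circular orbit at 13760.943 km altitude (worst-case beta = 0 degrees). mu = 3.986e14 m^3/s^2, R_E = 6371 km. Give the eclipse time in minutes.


r = 20131.9430 km
T = 473.7929 min
Eclipse fraction = arcsin(R_E/r)/pi = arcsin(6371.0000/20131.9430)/pi
= arcsin(0.3164623)/pi = 0.1024951
Eclipse duration = 0.1024951 * 473.7929 = 48.5614 min

48.5614 minutes


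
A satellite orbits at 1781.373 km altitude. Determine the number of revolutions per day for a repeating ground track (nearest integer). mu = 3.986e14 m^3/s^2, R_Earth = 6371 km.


r = 8.152373e+06 m
T = 2*pi*sqrt(r^3/mu) = 7325.5002 s = 122.0917 min
revs/day = 1440 / 122.0917 = 11.7944
Rounded: 12 revolutions per day

12 revolutions per day


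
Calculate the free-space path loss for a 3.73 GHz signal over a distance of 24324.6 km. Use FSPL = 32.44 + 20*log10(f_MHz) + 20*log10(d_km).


f = 3.73 GHz = 3730.0000 MHz
d = 24324.6 km
FSPL = 32.44 + 20*log10(3730.0000) + 20*log10(24324.6)
FSPL = 32.44 + 71.4342 + 87.7209
FSPL = 191.5951 dB

191.5951 dB


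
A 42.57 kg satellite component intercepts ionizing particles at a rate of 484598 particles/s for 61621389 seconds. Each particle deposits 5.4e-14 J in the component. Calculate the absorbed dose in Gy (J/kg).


Total energy deposited = rate * time * E_per
  = 484598 * 61621389 * 5.4e-14 = 1.6125 J
Dose = E_total / mass = 1.6125 / 42.57
Dose = 0.03787941 Gy

0.0379 Gy


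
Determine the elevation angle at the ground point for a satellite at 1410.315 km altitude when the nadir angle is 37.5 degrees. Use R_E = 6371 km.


r = R_E + alt = 7781.3150 km
Law of sines in the satellite / Earth-center / ground-point triangle:
  sin(nadir)/R_E = sin(90 + el)/r  =>  cos(el) = (r/R_E)*sin(nadir)
cos(el) = (7781.3150 / 6371.0000) * sin(37.5 deg) = 0.7435198
el = arccos(0.7435198) = 41.9679 deg
(Earth-central angle = 90 - nadir - el = 10.5321 deg)

41.9679 degrees


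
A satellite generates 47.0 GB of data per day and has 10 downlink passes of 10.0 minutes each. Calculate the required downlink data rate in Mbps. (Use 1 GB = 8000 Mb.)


total contact time = 10 * 10.0 * 60 = 6000.0000 s
data = 47.0 GB = 376000.0000 Mb
rate = 376000.0000 / 6000.0000 = 62.6667 Mbps

62.6667 Mbps


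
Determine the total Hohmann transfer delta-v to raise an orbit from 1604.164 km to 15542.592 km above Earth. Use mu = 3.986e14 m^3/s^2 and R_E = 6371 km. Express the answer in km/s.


r1 = 7975.1640 km = 7.975164e+06 m
r2 = 21913.5920 km = 2.1913592e+07 m
dv1 = sqrt(mu/r1)*(sqrt(2*r2/(r1+r2)) - 1) = 1491.1813 m/s
dv2 = sqrt(mu/r2)*(1 - sqrt(2*r1/(r1+r2))) = 1149.3220 m/s
total dv = |dv1| + |dv2| = 1491.1813 + 1149.3220 = 2640.5033 m/s = 2.6405 km/s

2.6405 km/s


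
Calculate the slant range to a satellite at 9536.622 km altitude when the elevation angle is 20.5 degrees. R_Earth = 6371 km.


h = 9536.622 km, el = 20.5 deg
d = -R_E*sin(el) + sqrt((R_E*sin(el))^2 + 2*R_E*h + h^2)
d = -6371.0000*sin(0.3577925) + sqrt((6371.0000*0.3502074)^2 + 2*6371.0000*9536.622 + 9536.622^2)
d = 12514.7069 km

12514.7069 km


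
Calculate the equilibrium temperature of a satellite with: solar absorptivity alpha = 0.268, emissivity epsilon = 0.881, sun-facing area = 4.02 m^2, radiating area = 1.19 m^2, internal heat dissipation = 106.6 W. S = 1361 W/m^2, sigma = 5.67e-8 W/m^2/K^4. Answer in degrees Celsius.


Numerator = alpha*S*A_sun + Q_int = 0.268*1361*4.02 + 106.6 = 1572.8870 W
Denominator = eps*sigma*A_rad = 0.881*5.67e-8*1.19 = 5.9443713e-08 W/K^4
T^4 = 2.6460106e+10 K^4
T = 403.3183 K = 130.1683 C

130.1683 degrees Celsius


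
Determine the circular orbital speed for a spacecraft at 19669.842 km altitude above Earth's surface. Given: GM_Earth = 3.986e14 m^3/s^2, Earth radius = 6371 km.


r = R_E + alt = 6371.0 + 19669.842 = 26040.8420 km = 2.6040842e+07 m
v = sqrt(mu/r) = sqrt(3.986e14 / 2.6040842e+07) = 3912.3810 m/s = 3.9124 km/s

3.9124 km/s


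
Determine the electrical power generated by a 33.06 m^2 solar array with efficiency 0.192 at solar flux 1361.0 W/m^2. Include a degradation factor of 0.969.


P = area * eta * S * degradation
P = 33.06 * 0.192 * 1361.0 * 0.969
P = 8371.1665 W

8371.1665 W


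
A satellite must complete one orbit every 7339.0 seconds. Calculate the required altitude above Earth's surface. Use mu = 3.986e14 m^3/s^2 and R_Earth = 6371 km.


T = 7339.0 s
r = (mu*T^2/(4*pi^2))^(1/3) = (3.986e14 * 7339.0^2 / (4*pi^2))^(1/3)
r = 8.1623857e+06 m = 8162.3857 km
alt = r - R_E = 8162.3857 - 6371 = 1791.3857 km

1791.3857 km


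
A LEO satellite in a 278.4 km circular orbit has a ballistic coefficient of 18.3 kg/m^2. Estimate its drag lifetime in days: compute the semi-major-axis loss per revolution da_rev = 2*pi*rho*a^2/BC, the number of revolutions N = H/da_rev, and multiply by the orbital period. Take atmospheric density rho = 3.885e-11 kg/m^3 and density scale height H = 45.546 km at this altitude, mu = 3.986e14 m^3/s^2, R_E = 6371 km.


a = R_E + alt = 6649.4000 km = 6.6494e+06 m
da_rev = 2*pi*rho*a^2/BC = 2*pi*3.885e-11*(6.6494e+06)^2/18.3 = 589.772774 m per revolution
N = H/da_rev = 45546.0000 m / 589.772774 m = 77.2264 revolutions
P = 2*pi*sqrt(a^3/mu) = 5396.1611 s
lifetime = N*P = 77.2264 * 5396.1611 = 416725.8410 s = 4.8232 days

4.8232 days


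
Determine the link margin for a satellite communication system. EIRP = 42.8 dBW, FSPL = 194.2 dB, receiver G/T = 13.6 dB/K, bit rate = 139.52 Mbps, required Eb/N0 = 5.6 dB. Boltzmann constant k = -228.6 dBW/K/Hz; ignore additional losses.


C/N0 = EIRP - FSPL + G/T - k = 42.8 - 194.2 + 13.6 - (-228.6)
C/N0 = 90.8000 dB-Hz
R_b = 139.52 Mbps = 1.3952e+08 bps -> 10*log10(R_b) = 81.4464 dB-Hz
Eb/N0 = C/N0 - 10*log10(R_b) = 90.8000 - 81.4464 = 9.3536 dB
Margin = Eb/N0 - Eb/N0_req = 9.3536 - 5.6 = 3.7536 dB (link closes)

3.7536 dB


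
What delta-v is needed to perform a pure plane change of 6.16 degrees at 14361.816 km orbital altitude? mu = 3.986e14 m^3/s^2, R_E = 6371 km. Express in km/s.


r = 20732.8160 km = 2.0732816e+07 m
V = sqrt(mu/r) = 4384.6961 m/s
di = 6.16 deg = 0.1075123 rad
dV = 2*V*sin(di/2) = 2*4384.6961*sin(0.05375614)
dV = 471.1817 m/s = 0.4711817 km/s

0.4712 km/s


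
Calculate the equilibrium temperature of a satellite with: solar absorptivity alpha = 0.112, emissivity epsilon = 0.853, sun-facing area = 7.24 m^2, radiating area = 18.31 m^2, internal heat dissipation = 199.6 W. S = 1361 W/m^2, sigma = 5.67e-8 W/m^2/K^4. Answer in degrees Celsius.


Numerator = alpha*S*A_sun + Q_int = 0.112*1361*7.24 + 199.6 = 1303.2077 W
Denominator = eps*sigma*A_rad = 0.853*5.67e-8*18.31 = 8.8556498e-07 W/K^4
T^4 = 1.4716116e+09 K^4
T = 195.8611 K = -77.2889 C

-77.2889 degrees Celsius


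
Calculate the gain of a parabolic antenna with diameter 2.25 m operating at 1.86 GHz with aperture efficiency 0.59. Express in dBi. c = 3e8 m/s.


lambda = c/f = 3e8 / 1.86e+09 = 0.1612903 m
G = eta*(pi*D/lambda)^2 = 0.59*(pi*2.25/0.1612903)^2
G = 1133.1833 (linear)
G = 10*log10(1133.1833) = 30.5430 dBi

30.5430 dBi


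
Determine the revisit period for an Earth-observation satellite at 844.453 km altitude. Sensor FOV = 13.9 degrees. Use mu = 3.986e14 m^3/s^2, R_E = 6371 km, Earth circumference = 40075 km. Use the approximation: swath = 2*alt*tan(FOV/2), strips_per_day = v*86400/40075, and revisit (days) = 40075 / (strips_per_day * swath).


swath = 2*844.453*tan(0.1213004) = 205.8757 km
v = sqrt(mu/r) = 7432.5330 m/s = 7.4325 km/s
strips/day = v*86400/40075 = 7.4325*86400/40075 = 16.0242
coverage/day = strips * swath = 16.0242 * 205.8757 = 3298.9983 km
revisit = 40075 / 3298.9983 = 12.1476 days

12.1476 days


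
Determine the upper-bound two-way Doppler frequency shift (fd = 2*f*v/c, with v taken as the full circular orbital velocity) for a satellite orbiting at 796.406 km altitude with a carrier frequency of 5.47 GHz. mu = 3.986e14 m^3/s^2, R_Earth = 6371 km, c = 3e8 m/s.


r = 7.167406e+06 m
v = sqrt(mu/r) = 7457.4035 m/s (worst-case radial velocity)
f = 5.47 GHz = 5.47e+09 Hz
fd = 2*f*v/c = 2*5.47e+09*7457.4035/3.0e+08
fd = 271946.6489 Hz

271946.6489 Hz


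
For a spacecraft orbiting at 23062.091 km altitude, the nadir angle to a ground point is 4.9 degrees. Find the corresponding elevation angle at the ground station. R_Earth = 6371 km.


r = R_E + alt = 29433.0910 km
Law of sines in the satellite / Earth-center / ground-point triangle:
  sin(nadir)/R_E = sin(90 + el)/r  =>  cos(el) = (r/R_E)*sin(nadir)
cos(el) = (29433.0910 / 6371.0000) * sin(4.9 deg) = 0.3946137
el = arccos(0.3946137) = 66.7581 deg
(Earth-central angle = 90 - nadir - el = 18.3419 deg)

66.7581 degrees


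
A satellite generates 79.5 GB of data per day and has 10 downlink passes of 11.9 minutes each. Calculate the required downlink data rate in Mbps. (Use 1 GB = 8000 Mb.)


total contact time = 10 * 11.9 * 60 = 7140.0000 s
data = 79.5 GB = 636000.0000 Mb
rate = 636000.0000 / 7140.0000 = 89.0756 Mbps

89.0756 Mbps


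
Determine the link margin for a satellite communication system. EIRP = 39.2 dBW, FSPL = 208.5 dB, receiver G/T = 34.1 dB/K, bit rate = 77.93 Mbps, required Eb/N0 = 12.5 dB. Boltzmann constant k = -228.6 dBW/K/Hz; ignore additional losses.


C/N0 = EIRP - FSPL + G/T - k = 39.2 - 208.5 + 34.1 - (-228.6)
C/N0 = 93.4000 dB-Hz
R_b = 77.93 Mbps = 7.793e+07 bps -> 10*log10(R_b) = 78.9170 dB-Hz
Eb/N0 = C/N0 - 10*log10(R_b) = 93.4000 - 78.9170 = 14.4830 dB
Margin = Eb/N0 - Eb/N0_req = 14.4830 - 12.5 = 1.9830 dB (link closes)

1.9830 dB


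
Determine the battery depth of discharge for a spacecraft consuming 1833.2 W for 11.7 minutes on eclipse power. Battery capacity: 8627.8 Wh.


E_used = P * t / 60 = 1833.2 * 11.7 / 60 = 357.4740 Wh
DOD = E_used / E_total * 100 = 357.4740 / 8627.8 * 100
DOD = 4.1433 %

4.1433 %


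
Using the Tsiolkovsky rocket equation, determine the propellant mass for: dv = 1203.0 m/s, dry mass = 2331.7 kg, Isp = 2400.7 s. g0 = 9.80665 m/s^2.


ve = Isp * g0 = 2400.7 * 9.80665 = 23542.824655 m/s
mass ratio = exp(dv/ve) = exp(1203.0/23542.824655) = 1.05242642
m_prop = m_dry * (mr - 1) = 2331.7 * (1.05242642 - 1)
m_prop = 122.2427 kg

122.2427 kg


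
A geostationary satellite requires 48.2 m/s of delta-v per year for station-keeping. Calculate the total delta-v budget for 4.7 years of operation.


dV = rate * years = 48.2 * 4.7
dV = 226.5400 m/s

226.5400 m/s


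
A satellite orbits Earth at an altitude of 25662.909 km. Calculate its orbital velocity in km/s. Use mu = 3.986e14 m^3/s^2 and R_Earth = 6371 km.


r = R_E + alt = 6371.0 + 25662.909 = 32033.9090 km = 3.2033909e+07 m
v = sqrt(mu/r) = sqrt(3.986e14 / 3.2033909e+07) = 3527.4728 m/s = 3.5275 km/s

3.5275 km/s


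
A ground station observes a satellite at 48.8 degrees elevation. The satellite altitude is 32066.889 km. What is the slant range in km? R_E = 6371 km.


h = 32066.889 km, el = 48.8 deg
d = -R_E*sin(el) + sqrt((R_E*sin(el))^2 + 2*R_E*h + h^2)
d = -6371.0000*sin(0.8517207) + sqrt((6371.0000*0.7524149)^2 + 2*6371.0000*32066.889 + 32066.889^2)
d = 33414.4869 km

33414.4869 km


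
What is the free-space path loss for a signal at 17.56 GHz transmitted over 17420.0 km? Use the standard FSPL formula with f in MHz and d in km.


f = 17.56 GHz = 17560.0000 MHz
d = 17420.0 km
FSPL = 32.44 + 20*log10(17560.0000) + 20*log10(17420.0)
FSPL = 32.44 + 84.8905 + 84.8210
FSPL = 202.1515 dB

202.1515 dB


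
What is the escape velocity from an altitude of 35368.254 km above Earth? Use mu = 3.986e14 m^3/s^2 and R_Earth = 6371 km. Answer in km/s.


r = 6371.0 + 35368.254 = 41739.2540 km = 4.1739254e+07 m
v_esc = sqrt(2*mu/r) = sqrt(2*3.986e14 / 4.1739254e+07)
v_esc = 4370.3005 m/s = 4.3703 km/s

4.3703 km/s


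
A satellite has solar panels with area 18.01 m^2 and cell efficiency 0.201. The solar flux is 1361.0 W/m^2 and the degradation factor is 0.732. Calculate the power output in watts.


P = area * eta * S * degradation
P = 18.01 * 0.201 * 1361.0 * 0.732
P = 3606.4422 W

3606.4422 W


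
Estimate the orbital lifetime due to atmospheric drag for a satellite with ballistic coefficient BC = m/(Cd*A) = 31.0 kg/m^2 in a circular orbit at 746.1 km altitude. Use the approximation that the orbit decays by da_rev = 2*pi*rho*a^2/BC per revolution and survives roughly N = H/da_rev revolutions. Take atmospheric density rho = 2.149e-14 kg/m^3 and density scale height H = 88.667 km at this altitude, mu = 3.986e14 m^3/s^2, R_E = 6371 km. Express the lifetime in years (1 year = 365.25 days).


a = R_E + alt = 7117.1000 km = 7.1171e+06 m
da_rev = 2*pi*rho*a^2/BC = 2*pi*2.149e-14*(7.1171e+06)^2/31.0 = 0.22062805 m per revolution
N = H/da_rev = 88667.0000 m / 0.22062805 m = 401884.5297 revolutions
P = 2*pi*sqrt(a^3/mu) = 5975.3840 s
lifetime = N*P = 401884.5297 * 5975.3840 = 2.4014144e+09 s = 27794.1482 days
years = 27794.1482 / 365.25 = 76.0962 years

76.0962 years
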